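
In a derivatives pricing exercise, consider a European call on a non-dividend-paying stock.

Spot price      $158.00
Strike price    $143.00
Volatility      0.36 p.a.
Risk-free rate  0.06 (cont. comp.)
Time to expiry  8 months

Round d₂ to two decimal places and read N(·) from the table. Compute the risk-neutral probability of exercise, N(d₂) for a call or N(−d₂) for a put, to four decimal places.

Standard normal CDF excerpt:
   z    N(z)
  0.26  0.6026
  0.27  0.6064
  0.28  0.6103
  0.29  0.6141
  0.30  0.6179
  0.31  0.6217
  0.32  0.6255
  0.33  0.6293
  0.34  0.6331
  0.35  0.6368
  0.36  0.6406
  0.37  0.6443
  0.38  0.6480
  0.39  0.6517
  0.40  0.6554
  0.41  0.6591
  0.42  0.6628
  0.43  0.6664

σ√T = 0.36 × 0.8165 = 0.2939
d₁ = [ln(158/143) + (0.06 + 0.36²/2)·0.6667] / 0.2939 = [0.0998 + 0.0832] / 0.2939 = 0.6224 ≈ 0.62
d₂ = d₁ − σ√T = 0.6224 − 0.2939 = 0.3285 ≈ 0.33
Pr(exercise) under Q = N(d₂) = 0.6293

0.6293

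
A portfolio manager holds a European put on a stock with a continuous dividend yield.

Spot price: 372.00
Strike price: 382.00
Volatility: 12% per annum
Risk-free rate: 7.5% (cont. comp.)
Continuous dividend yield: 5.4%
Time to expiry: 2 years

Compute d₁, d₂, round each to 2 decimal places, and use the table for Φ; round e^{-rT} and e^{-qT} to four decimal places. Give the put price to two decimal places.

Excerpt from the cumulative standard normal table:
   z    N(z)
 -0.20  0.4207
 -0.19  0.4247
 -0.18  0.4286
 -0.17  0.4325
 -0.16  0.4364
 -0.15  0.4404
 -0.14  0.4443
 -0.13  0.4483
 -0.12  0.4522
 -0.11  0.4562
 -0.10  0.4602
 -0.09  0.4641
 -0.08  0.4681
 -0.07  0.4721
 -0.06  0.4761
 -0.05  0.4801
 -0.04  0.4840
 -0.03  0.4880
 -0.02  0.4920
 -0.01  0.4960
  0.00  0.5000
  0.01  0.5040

σ√T = 0.12 × 1.4142 = 0.1697
ln(S/K) + (r − q + σ²/2)T = ln(372/382) + (0.075 − 0.054 + 0.12²/2)·2 = -0.0265 + 0.0564 = 0.0299
d₁ = 0.0299 / 0.1697 = 0.1760 ⇒ 0.18
d₂ = d₁ − σ√T = 0.1760 − 0.1697 = 0.0063 ⇒ 0.01
e^(−qT) = e^(−0.054·2) = 0.8976;  e^(−rT) = e^(−0.075·2) = 0.8607
N(−d₂) = N(-0.01) = 0.4960;  N(−d₁) = N(-0.18) = 0.4286
P = 382·0.8607·0.4960 − 372·0.8976·0.4286 = 163.0786 − 143.1126 = 19.9659

19.97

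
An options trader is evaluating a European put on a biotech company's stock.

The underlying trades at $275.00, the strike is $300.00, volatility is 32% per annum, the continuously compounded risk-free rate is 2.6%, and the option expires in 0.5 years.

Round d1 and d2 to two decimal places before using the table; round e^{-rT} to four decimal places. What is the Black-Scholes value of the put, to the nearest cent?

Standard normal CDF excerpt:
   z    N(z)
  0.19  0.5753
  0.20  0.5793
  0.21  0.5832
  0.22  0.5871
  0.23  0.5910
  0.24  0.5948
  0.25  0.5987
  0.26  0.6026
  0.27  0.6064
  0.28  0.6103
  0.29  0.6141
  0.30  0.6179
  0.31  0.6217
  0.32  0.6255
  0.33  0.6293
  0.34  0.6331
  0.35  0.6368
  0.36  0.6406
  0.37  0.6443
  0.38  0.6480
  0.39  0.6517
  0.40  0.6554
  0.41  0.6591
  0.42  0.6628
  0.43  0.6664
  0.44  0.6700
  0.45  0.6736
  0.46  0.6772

$38.03

σ√T = 0.32 × 0.7071 = 0.2263
d₁ = [ln(275/300) + (0.026 + 0.32²/2)·0.5] / 0.2263 = [-0.0870 + 0.0386] / 0.2263 = -0.2140 ⇒ -0.21
d₂ = d₁ − σ√T = -0.2140 − 0.2263 = -0.4402 ⇒ -0.44
e^(−rT) = e^(−0.026·0.5) = 0.9871
N(−d₂) = N(0.44) = 0.6700;  N(−d₁) = N(0.21) = 0.5832
P = 300·0.9871·0.6700 − 275·0.5832 = 198.4071 − 160.3800 = 38.0271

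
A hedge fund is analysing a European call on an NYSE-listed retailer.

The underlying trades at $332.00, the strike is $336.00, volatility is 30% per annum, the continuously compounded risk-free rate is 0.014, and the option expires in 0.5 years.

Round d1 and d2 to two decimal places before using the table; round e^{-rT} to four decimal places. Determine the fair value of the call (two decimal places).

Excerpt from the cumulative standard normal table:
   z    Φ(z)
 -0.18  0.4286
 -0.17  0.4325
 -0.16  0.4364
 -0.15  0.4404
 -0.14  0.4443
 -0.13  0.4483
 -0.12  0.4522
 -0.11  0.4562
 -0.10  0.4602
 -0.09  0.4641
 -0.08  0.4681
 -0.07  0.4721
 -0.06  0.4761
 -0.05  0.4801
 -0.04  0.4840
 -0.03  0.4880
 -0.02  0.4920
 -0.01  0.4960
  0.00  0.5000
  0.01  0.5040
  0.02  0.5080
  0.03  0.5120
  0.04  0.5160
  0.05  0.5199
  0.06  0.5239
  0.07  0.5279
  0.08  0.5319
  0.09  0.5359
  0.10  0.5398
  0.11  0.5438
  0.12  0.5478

T = 0.5;  σ√T = 0.2121
d₁ = [ln(332/336) + (0.014 + 0.3²/2)·0.5] / 0.2121 = [-0.0120 + 0.0295] / 0.2121 = 0.0826 ⇒ 0.08
d₂ = d₁ − σ√T = 0.0826 − 0.2121 = -0.1295 ⇒ -0.13
exp(−rT) = exp(−0.014·0.5) = 0.9930
N(d₁) = N(0.08) = 0.5319;  N(d₂) = N(-0.13) = 0.4483
C = 332·0.5319 − 336·0.9930·0.4483 = 176.5908 − 149.5744 = 27.0164

$27.02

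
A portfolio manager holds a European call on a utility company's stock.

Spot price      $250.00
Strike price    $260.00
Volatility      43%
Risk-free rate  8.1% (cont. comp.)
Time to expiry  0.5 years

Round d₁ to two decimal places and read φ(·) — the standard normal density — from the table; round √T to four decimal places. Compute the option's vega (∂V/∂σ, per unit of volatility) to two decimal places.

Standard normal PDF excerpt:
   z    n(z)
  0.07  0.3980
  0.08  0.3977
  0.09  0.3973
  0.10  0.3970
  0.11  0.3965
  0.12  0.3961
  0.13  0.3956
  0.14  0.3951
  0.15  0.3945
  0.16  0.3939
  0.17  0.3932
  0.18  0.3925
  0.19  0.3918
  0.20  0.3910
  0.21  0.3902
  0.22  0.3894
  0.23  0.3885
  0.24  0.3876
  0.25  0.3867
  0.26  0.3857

69.63

T = 0.5;  σ√T = 0.3041
ln(S/K) + (r + σ²/2)T = ln(250/260) + (0.081 + 0.43²/2)·0.5 = -0.0392 + 0.0867 = 0.0475
d₁ = 0.0475 / 0.3041 = 0.1562 which rounds to 0.16
√T = √0.5 = 0.7071
φ(d₁) = φ(0.16) = 0.3939
vega = S·φ(d₁)·√T = 250·0.3939·0.7071 = 69.6317
(Call and put vega coincide under Black-Scholes.)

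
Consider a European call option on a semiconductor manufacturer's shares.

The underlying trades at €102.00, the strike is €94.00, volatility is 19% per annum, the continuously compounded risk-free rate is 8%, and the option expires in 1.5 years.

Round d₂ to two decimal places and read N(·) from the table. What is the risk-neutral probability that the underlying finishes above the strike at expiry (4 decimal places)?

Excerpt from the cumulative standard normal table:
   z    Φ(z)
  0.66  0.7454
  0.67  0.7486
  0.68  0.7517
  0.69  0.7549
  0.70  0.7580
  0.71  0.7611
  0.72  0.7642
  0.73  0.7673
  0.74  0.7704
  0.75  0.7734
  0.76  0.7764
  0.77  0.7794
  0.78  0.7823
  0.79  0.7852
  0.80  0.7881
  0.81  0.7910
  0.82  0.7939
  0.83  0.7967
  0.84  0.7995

0.7734

T = 1.5;  σ√T = 0.2327
d₁ = [ln(102/94) + (0.08 + 0.19²/2)·1.5] / 0.2327 = [0.0817 + 0.1471] / 0.2327 = 0.9830 which rounds to 0.98
d₂ = d₁ − σ√T = 0.9830 − 0.2327 = 0.7503 which rounds to 0.75
Risk-neutral Pr[S_T > K] = N(d₂) = N(0.75) = 0.7734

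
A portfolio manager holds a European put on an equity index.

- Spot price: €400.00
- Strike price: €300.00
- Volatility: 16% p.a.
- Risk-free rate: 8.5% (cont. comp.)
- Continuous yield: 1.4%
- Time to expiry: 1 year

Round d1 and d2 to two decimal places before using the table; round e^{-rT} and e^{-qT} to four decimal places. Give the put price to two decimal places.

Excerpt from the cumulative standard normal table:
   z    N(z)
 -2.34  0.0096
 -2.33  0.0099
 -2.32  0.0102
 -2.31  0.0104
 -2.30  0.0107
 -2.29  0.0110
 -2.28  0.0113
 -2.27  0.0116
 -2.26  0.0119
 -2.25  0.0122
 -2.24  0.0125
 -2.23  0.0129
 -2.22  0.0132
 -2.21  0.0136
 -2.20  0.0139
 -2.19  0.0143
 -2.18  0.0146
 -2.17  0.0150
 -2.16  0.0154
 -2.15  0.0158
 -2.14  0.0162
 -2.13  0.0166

€0.22

σ√T = 0.16 × 1.0000 = 0.1600
ln(S/K) + (r − q + σ²/2)T = ln(400/300) + (0.085 − 0.014 + 0.16²/2)·1 = 0.2877 + 0.0838 = 0.3715
d₁ = 0.3715 / 0.1600 = 2.3218 ⇒ 2.32
d₂ = d₁ − σ√T = 2.3218 − 0.1600 = 2.1618 ⇒ 2.16
exp(−qT) = exp(−0.014·1) = 0.9861;  exp(−rT) = exp(−0.085·1) = 0.9185
N(−d₂) = N(-2.16) = 0.0154;  N(−d₁) = N(-2.32) = 0.0102
P = 300·0.9185·0.0154 − 400·0.9861·0.0102 = 4.2435 − 4.0233 = 0.2202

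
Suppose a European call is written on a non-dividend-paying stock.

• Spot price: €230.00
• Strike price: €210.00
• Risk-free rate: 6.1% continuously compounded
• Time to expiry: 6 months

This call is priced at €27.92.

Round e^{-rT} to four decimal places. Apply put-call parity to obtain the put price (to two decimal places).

e^(−rT) = e^(−0.061·0.5) = 0.9700
Put-call parity: C − P = S − K·e^(−rT) = 230 − 210·0.9700 = 230 − 203.7000 = 26.3000
P = C − (C − P) = 27.92 − (26.3000) = 1.6200

€1.62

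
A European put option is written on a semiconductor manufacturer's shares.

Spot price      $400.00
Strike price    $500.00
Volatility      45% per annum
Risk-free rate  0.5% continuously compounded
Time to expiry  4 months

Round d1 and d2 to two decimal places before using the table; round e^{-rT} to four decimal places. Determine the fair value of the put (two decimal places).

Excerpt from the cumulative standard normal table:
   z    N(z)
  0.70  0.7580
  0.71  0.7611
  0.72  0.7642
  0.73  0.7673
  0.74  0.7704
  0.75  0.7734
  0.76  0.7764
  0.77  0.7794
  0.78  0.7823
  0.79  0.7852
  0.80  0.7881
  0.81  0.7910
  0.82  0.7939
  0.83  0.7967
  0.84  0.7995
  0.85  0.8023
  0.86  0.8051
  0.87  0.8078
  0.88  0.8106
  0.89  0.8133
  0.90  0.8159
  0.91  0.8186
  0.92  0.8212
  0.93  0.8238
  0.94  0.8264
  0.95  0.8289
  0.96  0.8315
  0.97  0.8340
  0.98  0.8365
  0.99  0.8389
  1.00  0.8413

σ√T = 0.45·√0.3333 = 0.2598
d₁ = [ln(400/500) + (0.005 + ½·0.45²)·0.3333] / (σ√T) = (-0.2231 + 0.0354) / 0.2598 = -0.7226 → -0.72
d₂ = -0.7226 − 0.2598 = -0.9824 → -0.98
exp(−rT) = exp(−0.005·0.3333) = 0.9983
P = 500·0.9983·N(0.98) − 400·N(0.72) = 500·0.9983·0.8365 − 400·0.7642 = 417.5390 − 305.6800 = 111.8590

$111.86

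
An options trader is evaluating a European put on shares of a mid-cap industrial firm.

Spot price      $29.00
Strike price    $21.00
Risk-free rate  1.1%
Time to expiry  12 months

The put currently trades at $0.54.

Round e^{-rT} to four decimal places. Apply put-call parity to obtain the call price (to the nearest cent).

exp(−rT) = exp(−0.011·1) = 0.9891
Put-call parity: C − P = S − K·e^(−rT) = 29 − 21·0.9891 = 29 − 20.7711 = 8.2289
C = P + (C − P) = 0.54 + (8.2289) = 8.7689

$8.77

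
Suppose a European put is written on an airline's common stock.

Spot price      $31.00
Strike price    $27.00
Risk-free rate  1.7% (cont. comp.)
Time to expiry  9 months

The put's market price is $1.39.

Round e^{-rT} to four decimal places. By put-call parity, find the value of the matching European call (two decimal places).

$5.73

exp(−rT) = exp(−0.017·0.75) = 0.9873
Put-call parity: C − P = S − K·e^(−rT) = 31 − 27·0.9873 = 31 − 26.6571 = 4.3429
C = P + (C − P) = 1.39 + (4.3429) = 5.7329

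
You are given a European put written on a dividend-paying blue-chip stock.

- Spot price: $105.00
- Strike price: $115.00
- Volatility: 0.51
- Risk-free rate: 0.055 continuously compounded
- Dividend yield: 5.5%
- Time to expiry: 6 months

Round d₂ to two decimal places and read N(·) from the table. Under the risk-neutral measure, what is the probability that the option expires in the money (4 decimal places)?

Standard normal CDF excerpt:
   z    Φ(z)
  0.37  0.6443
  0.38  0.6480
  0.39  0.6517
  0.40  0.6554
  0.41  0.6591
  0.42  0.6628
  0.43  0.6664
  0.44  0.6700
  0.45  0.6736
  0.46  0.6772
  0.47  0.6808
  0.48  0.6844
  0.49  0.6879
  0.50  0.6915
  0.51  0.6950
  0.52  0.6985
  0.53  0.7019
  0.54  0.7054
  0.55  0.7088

0.6664

T = 0.5;  σ√T = 0.3606
d₁ = [ln(105/115) + (0.055 − 0.055 + ½·0.51²)·0.5] / (σ√T) = (-0.0910 + 0.0650) / 0.3606 = -0.0719 ≈ -0.07
d₂ = -0.0719 − 0.3606 = -0.4326 ≈ -0.43
Pr(exercise) under Q = N(−d₂) = N(0.43) = 0.6664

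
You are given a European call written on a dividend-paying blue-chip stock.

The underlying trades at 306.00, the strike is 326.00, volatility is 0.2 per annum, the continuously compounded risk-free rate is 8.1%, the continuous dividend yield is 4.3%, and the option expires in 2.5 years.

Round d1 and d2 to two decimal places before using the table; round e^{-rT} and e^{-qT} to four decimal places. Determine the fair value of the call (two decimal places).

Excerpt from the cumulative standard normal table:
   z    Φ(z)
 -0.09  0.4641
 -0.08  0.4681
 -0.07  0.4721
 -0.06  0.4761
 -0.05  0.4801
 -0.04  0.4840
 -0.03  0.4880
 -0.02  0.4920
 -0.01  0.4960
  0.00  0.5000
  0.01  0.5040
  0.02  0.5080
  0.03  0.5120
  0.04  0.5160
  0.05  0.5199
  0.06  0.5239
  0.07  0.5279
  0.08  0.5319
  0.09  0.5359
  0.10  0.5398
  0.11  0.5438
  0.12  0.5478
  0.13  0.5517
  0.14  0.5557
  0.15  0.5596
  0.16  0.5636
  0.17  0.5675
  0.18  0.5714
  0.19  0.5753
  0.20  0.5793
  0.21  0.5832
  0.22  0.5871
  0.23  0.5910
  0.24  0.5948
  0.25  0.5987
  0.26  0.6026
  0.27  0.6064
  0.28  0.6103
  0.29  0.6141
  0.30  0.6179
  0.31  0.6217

σ√T = 0.2 × 1.5811 = 0.3162
d₁ = [ln(306/326) + (0.081 − 0.043 + 0.2²/2)·2.5] / 0.3162 = [-0.0633 + 0.1450] / 0.3162 = 0.2583 → 0.26
d₂ = d₁ − σ√T = 0.2583 − 0.3162 = -0.0579 → -0.06
exp(−qT) = exp(−0.043·2.5) = 0.8981;  exp(−rT) = exp(−0.081·2.5) = 0.8167
N(d₁) = N(0.26) = 0.6026;  N(d₂) = N(-0.06) = 0.4761
C = 306·0.8981·0.6026 − 326·0.8167·0.4761 = 165.6057 − 126.7589 = 38.8468

38.85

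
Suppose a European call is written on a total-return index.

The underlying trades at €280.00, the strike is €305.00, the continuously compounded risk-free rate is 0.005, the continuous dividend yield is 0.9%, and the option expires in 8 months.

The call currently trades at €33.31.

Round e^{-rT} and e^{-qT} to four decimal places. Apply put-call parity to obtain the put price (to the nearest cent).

e^(−qT) = e^(−0.009·0.6667) = 0.9940;  e^(−rT) = e^(−0.005·0.6667) = 0.9967
Put-call parity: C − P = S·e^(−qT) − K·e^(−rT) = 280·0.9940 − 305·0.9967 = 278.3200 − 303.9935 = -25.6735
P = C − (C − P) = 33.31 − (-25.6735) = 58.9835

€58.98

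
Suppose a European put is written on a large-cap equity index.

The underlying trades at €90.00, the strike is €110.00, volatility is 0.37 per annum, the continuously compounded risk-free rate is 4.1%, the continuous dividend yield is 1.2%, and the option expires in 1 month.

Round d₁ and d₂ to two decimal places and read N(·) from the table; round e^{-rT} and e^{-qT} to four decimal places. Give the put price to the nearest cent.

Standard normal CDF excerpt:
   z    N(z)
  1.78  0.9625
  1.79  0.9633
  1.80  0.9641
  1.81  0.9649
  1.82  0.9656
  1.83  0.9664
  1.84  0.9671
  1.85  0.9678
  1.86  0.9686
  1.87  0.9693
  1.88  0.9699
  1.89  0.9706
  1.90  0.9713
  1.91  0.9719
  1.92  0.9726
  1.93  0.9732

€19.86

σ√T = 0.37·√0.08333 = 0.1068
d₁ = [ln(90/110) + (0.041 − 0.012 + 0.37²/2)·0.08333] / 0.1068 = [-0.2007 + 0.0081] / 0.1068 = -1.8027 ⇒ -1.80
d₂ = d₁ − σ√T = -1.8027 − 0.1068 = -1.9095 ⇒ -1.91
exp(−qT) = exp(−0.012·0.08333) = 0.9990;  exp(−rT) = exp(−0.041·0.08333) = 0.9966
N(−d₂) = N(1.91) = 0.9719;  N(−d₁) = N(1.80) = 0.9641
P = 110·0.9966·0.9719 − 90·0.9990·0.9641 = 106.5455 − 86.6822 = 19.8633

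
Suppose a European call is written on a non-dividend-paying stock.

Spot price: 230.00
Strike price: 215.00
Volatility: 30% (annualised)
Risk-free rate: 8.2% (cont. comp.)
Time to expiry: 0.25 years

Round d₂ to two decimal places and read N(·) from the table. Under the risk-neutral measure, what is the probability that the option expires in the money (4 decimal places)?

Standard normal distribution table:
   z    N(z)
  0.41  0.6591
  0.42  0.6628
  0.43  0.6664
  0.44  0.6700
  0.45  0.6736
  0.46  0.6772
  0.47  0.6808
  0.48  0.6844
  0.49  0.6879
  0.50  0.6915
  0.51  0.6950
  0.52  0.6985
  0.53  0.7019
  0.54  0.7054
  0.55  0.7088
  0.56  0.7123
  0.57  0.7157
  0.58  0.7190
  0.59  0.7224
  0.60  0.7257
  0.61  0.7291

0.6950

σ√T = 0.3·√0.25 = 0.1500
d₁ = [ln(230/215) + (0.082 + 0.3²/2)·0.25] / 0.1500 = [0.0674 + 0.0318] / 0.1500 = 0.6613 ⇒ 0.66
d₂ = d₁ − σ√T = 0.6613 − 0.1500 = 0.5113 ⇒ 0.51
Risk-neutral Pr[S_T > K] = N(d₂) = N(0.51) = 0.6950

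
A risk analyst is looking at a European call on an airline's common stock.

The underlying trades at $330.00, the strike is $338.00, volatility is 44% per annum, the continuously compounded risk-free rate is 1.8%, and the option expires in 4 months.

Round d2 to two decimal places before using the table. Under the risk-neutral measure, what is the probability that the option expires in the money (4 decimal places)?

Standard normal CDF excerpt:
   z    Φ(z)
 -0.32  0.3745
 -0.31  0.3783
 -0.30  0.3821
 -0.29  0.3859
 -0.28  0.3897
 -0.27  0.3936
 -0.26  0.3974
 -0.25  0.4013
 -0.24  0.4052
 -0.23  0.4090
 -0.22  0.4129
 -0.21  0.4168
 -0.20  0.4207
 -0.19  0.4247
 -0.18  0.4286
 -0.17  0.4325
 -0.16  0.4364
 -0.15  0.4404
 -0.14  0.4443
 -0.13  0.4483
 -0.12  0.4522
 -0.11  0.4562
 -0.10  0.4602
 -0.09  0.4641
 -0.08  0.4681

0.4207

σ√T = 0.44 × 0.5774 = 0.2540
ln(S/K) + (r + σ²/2)T = ln(330/338) + (0.018 + 0.44²/2)·0.3333 = -0.0240 + 0.0383 = 0.0143
d₁ = 0.0143 / 0.2540 = 0.0563 which rounds to 0.06
d₂ = d₁ − σ√T = 0.0563 − 0.2540 = -0.1977 which rounds to -0.20
Pr(exercise) under Q = N(d₂) = 0.4207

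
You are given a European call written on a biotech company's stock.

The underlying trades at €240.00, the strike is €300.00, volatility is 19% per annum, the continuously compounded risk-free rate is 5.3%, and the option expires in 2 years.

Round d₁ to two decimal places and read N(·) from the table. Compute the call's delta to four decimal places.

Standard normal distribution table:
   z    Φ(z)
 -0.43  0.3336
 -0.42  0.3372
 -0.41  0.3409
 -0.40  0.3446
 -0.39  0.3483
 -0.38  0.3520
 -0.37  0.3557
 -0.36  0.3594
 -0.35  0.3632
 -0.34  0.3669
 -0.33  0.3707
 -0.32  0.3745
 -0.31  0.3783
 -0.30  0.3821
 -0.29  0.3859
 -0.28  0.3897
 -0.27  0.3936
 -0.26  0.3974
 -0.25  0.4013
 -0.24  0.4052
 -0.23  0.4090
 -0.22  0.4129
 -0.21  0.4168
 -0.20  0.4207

T = 2;  σ√T = 0.2687
d₁ = [ln(240/300) + (0.053 + 0.19²/2)·2] / 0.2687 = [-0.2231 + 0.1421] / 0.2687 = -0.3016 → -0.30
N(d₁) = N(-0.30) = 0.3821
Δ_call = N(d₁) = 0.3821

0.3821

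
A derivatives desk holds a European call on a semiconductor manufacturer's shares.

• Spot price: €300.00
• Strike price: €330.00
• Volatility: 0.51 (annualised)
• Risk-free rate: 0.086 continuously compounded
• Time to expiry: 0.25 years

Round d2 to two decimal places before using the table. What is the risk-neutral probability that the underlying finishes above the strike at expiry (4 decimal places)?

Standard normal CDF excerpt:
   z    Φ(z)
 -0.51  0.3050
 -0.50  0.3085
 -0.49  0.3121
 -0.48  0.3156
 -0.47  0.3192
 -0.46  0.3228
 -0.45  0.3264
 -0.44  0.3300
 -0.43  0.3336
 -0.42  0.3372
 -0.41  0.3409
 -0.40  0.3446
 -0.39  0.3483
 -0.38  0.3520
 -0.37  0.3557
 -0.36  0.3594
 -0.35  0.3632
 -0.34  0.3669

0.3372

σ√T = 0.51·√0.25 = 0.2550
d₁ = [ln(300/330) + (0.086 + ½·0.51²)·0.25] / (σ√T) = (-0.0953 + 0.0540) / 0.2550 = -0.1620 → -0.16
d₂ = -0.1620 − 0.2550 = -0.4170 → -0.42
Risk-neutral Pr[S_T > K] = N(d₂) = N(-0.42) = 0.3372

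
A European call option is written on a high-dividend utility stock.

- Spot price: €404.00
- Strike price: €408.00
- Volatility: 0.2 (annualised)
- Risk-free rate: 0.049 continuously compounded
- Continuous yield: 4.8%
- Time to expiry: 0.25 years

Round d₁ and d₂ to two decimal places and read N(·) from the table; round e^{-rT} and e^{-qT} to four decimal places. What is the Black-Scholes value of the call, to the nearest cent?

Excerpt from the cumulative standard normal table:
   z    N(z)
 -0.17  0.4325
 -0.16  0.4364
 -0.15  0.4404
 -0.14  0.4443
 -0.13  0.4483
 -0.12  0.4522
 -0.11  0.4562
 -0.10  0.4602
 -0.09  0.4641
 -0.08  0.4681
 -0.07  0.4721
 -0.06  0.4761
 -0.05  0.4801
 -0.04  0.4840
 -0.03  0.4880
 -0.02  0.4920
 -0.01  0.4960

€14.16

T = 0.25;  σ√T = 0.1000
d₁ = [ln(404/408) + (0.049 − 0.048 + 0.2²/2)·0.25] / 0.1000 = [-0.0099 + 0.0053] / 0.1000 = -0.0460 ⇒ -0.05
d₂ = d₁ − σ√T = -0.0460 − 0.1000 = -0.1460 ⇒ -0.15
exp(−qT) = exp(−0.048·0.25) = 0.9881;  exp(−rT) = exp(−0.049·0.25) = 0.9878
C = 404·0.9881·N(-0.05) − 408·0.9878·N(-0.15) = 404·0.9881·0.4801 − 408·0.9878·0.4404 = 191.6523 − 177.4911 = 14.1612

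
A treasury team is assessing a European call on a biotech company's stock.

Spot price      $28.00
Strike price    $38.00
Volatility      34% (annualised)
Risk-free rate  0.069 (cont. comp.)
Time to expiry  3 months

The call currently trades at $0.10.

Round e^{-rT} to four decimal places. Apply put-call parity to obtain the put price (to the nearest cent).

$9.45

e^(−rT) = e^(−0.069·0.25) = 0.9829
Put-call parity: C − P = S − K·e^(−rT) = 28 − 38·0.9829 = 28 − 37.3502 = -9.3502
P = C − (C − P) = 0.10 − (-9.3502) = 9.4502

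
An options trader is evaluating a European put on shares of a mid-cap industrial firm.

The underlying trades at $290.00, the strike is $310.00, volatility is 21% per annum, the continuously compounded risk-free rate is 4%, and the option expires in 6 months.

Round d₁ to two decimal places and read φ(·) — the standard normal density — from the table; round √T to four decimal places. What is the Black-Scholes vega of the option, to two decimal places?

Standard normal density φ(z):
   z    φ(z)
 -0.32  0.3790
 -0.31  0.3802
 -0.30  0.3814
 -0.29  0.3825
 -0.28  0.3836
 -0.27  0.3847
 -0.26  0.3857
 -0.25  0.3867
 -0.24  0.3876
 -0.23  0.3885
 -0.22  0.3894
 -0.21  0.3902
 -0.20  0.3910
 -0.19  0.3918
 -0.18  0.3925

79.48

σ√T = 0.21·√0.5 = 0.1485
d₁ = [ln(290/310) + (0.04 + ½·0.21²)·0.5] / (σ√T) = (-0.0667 + 0.0310) / 0.1485 = -0.2402 ⇒ -0.24
√T = √0.5 = 0.7071
φ(d₁) = φ(-0.24) = 0.3876
vega = S·φ(d₁)·√T = 290·0.3876·0.7071 = 79.4809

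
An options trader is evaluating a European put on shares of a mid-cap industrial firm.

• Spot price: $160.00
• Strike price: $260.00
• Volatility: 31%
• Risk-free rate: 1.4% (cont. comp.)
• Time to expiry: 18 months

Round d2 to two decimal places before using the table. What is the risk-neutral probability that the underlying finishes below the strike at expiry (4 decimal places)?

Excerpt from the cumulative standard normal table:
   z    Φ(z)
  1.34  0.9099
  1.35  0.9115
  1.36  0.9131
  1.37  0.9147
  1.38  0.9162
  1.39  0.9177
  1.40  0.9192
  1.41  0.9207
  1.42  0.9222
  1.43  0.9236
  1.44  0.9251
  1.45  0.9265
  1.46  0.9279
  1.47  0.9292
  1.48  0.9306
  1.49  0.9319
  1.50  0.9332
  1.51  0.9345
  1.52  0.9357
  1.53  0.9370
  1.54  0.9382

σ√T = 0.31 × 1.2247 = 0.3797
ln(S/K) + (r + σ²/2)T = ln(160/260) + (0.014 + 0.31²/2)·1.5 = -0.4855 + 0.0931 = -0.3924
d₁ = -0.3924 / 0.3797 = -1.0336 ⇒ -1.03
d₂ = d₁ − σ√T = -1.0336 − 0.3797 = -1.4133 ⇒ -1.41
Risk-neutral Pr[S_T < K] = N(−d₂) = N(1.41) = 0.9207

0.9207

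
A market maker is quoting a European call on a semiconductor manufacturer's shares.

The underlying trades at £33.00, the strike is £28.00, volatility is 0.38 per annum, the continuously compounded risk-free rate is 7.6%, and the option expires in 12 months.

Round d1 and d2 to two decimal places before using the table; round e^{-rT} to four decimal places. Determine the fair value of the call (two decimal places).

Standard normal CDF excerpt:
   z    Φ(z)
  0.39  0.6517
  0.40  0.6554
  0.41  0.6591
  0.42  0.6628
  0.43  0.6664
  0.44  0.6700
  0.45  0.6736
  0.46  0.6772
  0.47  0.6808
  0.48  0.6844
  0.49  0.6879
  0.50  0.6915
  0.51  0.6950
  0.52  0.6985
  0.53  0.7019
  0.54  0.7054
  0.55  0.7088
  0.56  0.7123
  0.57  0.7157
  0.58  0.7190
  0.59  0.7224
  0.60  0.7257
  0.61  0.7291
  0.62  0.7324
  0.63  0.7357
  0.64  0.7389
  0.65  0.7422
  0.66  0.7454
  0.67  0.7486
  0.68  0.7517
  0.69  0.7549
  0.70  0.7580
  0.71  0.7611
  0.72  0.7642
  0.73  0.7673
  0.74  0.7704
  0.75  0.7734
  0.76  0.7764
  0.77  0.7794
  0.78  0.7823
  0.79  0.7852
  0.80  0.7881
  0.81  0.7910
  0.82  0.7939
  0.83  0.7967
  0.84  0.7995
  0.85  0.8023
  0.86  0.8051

σ√T = 0.38·√1 = 0.3800
d₁ = [ln(33/28) + (0.076 + ½·0.38²)·1] / (σ√T) = (0.1643 + 0.1482) / 0.3800 = 0.8224 ⇒ 0.82
d₂ = 0.8224 − 0.3800 = 0.4424 ⇒ 0.44
e^(−rT) = e^(−0.076·1) = 0.9268
N(d₁) = N(0.82) = 0.7939;  N(d₂) = N(0.44) = 0.6700
C = 33·0.7939 − 28·0.9268·0.6700 = 26.1987 − 17.3868 = 8.8119

£8.81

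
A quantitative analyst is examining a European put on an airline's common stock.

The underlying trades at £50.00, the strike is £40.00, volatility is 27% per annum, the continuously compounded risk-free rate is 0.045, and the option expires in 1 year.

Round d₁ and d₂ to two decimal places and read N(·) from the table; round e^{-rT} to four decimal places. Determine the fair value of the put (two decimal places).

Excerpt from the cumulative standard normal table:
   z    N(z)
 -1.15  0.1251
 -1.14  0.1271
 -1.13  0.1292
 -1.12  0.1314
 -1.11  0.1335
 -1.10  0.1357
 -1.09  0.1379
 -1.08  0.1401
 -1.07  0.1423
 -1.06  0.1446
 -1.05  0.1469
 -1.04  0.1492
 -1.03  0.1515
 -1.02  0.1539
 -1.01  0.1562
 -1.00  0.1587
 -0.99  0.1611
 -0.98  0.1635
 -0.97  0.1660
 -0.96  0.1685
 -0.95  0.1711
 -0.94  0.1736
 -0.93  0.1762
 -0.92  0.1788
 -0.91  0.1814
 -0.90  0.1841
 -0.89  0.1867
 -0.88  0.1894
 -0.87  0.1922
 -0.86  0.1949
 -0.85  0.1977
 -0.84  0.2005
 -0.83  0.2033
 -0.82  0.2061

σ√T = 0.27·√1 = 0.2700
d₁ = [ln(50/40) + (0.045 + ½·0.27²)·1] / (σ√T) = (0.2231 + 0.0814) / 0.2700 = 1.1281 which rounds to 1.13
d₂ = 1.1281 − 0.2700 = 0.8581 which rounds to 0.86
e^(−rT) = e^(−0.045·1) = 0.9560
N(−d₂) = N(-0.86) = 0.1949;  N(−d₁) = N(-1.13) = 0.1292
P = 40·0.9560·0.1949 − 50·0.1292 = 7.4530 − 6.4600 = 0.9930

£0.99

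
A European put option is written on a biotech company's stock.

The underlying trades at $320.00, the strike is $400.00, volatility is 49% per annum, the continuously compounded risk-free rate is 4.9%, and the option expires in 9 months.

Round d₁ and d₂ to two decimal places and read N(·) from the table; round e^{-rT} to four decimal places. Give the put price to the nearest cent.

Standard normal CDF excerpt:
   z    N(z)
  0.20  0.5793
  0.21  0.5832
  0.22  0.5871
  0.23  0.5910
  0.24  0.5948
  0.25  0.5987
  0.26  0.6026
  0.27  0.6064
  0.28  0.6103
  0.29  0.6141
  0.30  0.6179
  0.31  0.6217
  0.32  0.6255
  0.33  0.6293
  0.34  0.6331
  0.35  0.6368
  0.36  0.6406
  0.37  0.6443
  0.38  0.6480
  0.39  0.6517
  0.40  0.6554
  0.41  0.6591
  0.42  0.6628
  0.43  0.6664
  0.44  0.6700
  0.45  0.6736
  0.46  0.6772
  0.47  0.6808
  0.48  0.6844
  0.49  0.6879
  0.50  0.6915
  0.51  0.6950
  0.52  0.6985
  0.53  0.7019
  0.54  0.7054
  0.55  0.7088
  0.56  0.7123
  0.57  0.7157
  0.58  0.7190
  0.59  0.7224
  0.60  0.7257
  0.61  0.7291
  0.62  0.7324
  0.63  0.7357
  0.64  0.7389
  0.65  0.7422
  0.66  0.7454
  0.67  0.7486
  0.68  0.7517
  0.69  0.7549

σ√T = 0.49·√0.75 = 0.4244
d₁ = [ln(320/400) + (0.049 + ½·0.49²)·0.75] / (σ√T) = (-0.2231 + 0.1268) / 0.4244 = -0.2271 ≈ -0.23
d₂ = -0.2271 − 0.4244 = -0.6514 ≈ -0.65
e^(−rT) = e^(−0.049·0.75) = 0.9639
N(−d₂) = N(0.65) = 0.7422;  N(−d₁) = N(0.23) = 0.5910
P = 400·0.9639·0.7422 − 320·0.5910 = 286.1626 − 189.1200 = 97.0426

$97.04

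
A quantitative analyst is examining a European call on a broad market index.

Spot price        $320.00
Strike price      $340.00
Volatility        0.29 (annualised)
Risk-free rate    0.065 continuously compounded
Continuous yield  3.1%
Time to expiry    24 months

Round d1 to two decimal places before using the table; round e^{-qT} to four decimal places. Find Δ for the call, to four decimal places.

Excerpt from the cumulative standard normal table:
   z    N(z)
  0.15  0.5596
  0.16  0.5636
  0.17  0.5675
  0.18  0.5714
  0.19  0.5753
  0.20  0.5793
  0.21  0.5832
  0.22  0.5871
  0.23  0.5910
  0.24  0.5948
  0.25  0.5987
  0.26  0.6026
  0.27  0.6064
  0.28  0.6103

0.5518

T = 2;  σ√T = 0.4101
d₁ = [ln(320/340) + (0.065 − 0.031 + ½·0.29²)·2] / (σ√T) = (-0.0606 + 0.1521) / 0.4101 = 0.2230 ≈ 0.22
N(d₁) = N(0.22) = 0.5871
Δ_call = exp(−qT)·N(d₁) = 0.9399·0.5871 = 0.5518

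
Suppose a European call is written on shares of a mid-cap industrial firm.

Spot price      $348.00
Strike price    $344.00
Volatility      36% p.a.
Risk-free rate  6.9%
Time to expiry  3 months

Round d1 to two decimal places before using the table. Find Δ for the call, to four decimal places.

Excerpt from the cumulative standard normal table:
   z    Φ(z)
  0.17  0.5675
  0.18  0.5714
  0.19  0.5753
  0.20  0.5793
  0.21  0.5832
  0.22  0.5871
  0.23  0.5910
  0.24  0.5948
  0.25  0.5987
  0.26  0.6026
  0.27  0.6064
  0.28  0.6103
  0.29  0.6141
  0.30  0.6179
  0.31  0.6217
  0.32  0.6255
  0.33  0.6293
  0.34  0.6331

0.5987

T = 0.25;  σ√T = 0.1800
d₁ = [ln(348/344) + (0.069 + 0.36²/2)·0.25] / 0.1800 = [0.0116 + 0.0335] / 0.1800 = 0.2501 ≈ 0.25
N(d₁) = N(0.25) = 0.5987
Δ_call = N(d₁) = 0.5987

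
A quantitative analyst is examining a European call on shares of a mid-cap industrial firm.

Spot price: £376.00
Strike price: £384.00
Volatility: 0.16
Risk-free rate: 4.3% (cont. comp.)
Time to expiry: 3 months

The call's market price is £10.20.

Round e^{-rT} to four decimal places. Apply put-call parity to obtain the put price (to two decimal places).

exp(−rT) = exp(−0.043·0.25) = 0.9893
Put-call parity: C − P = S − K·e^(−rT) = 376 − 384·0.9893 = 376 − 379.8912 = -3.8912
P = C − (C − P) = 10.20 − (-3.8912) = 14.0912

£14.09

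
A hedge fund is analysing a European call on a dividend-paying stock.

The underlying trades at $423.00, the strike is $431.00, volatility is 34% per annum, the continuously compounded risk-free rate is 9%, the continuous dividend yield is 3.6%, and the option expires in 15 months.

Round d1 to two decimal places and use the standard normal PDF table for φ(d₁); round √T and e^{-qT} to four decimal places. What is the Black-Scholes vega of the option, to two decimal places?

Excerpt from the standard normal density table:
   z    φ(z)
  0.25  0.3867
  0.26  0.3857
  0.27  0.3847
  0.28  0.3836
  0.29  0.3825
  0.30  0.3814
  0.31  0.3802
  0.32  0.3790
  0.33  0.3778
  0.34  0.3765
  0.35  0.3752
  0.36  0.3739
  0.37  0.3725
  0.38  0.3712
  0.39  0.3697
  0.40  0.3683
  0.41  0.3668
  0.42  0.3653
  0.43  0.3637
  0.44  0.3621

171.35

σ√T = 0.34·√1.25 = 0.3801
d₁ = [ln(423/431) + (0.09 − 0.036 + ½·0.34²)·1.25] / (σ√T) = (-0.0187 + 0.1398) / 0.3801 = 0.3183 ⇒ 0.32
√T = √1.25 = 1.1180
φ(d₁) = φ(0.32) = 0.3790
e^(−qT) = e^(−0.036·1.25) = 0.9560
vega = S·e^(−qT)·φ(d₁)·√T = 423·0.9560·0.3790·1.1180 = 171.3481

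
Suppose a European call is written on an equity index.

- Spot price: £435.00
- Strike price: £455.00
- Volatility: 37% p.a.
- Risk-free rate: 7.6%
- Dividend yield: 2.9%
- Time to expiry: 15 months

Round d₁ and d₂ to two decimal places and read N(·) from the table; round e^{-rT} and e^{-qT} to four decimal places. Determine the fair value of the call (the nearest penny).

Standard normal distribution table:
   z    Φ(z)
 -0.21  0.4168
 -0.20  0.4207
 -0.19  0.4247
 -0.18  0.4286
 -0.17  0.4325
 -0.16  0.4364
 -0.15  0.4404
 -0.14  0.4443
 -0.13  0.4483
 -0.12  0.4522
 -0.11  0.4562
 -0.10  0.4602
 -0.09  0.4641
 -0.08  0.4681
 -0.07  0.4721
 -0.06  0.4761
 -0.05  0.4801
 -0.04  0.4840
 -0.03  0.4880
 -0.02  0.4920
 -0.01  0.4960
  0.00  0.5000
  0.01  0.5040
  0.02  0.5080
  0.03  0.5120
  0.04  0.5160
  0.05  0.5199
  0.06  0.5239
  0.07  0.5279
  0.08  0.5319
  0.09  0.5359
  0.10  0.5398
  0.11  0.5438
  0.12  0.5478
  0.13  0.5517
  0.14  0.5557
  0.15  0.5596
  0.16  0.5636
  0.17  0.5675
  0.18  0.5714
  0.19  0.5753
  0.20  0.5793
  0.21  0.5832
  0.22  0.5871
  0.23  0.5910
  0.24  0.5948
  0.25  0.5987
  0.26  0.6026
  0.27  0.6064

σ√T = 0.37 × 1.1180 = 0.4137
d₁ = [ln(435/455) + (0.076 − 0.029 + ½·0.37²)·1.25] / (σ√T) = (-0.0450 + 0.1443) / 0.4137 = 0.2402 ≈ 0.24
d₂ = 0.2402 − 0.4137 = -0.1735 ≈ -0.17
exp(−qT) = exp(−0.029·1.25) = 0.9644;  exp(−rT) = exp(−0.076·1.25) = 0.9094
C = 435·0.9644·N(0.24) − 455·0.9094·N(-0.17) = 435·0.9644·0.5948 − 455·0.9094·0.4325 = 249.5269 − 178.9586 = 70.5684

£70.57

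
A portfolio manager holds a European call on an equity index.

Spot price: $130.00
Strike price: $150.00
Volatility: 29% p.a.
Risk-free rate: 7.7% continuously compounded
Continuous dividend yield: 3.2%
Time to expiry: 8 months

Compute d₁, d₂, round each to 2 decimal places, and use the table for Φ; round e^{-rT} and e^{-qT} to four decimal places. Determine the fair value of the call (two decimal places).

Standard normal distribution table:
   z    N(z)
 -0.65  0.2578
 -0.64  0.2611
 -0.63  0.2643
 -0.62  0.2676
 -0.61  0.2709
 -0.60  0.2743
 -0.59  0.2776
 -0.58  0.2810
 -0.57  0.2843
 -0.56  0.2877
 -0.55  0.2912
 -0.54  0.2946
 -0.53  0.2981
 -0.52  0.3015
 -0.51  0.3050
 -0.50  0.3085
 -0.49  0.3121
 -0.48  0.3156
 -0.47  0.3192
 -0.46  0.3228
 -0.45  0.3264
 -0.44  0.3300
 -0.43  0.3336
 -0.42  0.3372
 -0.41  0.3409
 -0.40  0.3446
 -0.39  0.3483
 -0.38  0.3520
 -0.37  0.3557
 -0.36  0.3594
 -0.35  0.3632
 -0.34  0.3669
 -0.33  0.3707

$6.65

σ√T = 0.29 × 0.8165 = 0.2368
ln(S/K) + (r − q + σ²/2)T = ln(130/150) + (0.077 − 0.032 + 0.29²/2)·0.6667 = -0.1431 + 0.0580 = -0.0851
d₁ = -0.0851 / 0.2368 = -0.3593 ≈ -0.36
d₂ = d₁ − σ√T = -0.3593 − 0.2368 = -0.5960 ≈ -0.60
e^(−qT) = e^(−0.032·0.6667) = 0.9789;  e^(−rT) = e^(−0.077·0.6667) = 0.9500
C = 130·0.9789·N(-0.36) − 150·0.9500·N(-0.60) = 130·0.9789·0.3594 − 150·0.9500·0.2743 = 45.7362 − 39.0877 = 6.6484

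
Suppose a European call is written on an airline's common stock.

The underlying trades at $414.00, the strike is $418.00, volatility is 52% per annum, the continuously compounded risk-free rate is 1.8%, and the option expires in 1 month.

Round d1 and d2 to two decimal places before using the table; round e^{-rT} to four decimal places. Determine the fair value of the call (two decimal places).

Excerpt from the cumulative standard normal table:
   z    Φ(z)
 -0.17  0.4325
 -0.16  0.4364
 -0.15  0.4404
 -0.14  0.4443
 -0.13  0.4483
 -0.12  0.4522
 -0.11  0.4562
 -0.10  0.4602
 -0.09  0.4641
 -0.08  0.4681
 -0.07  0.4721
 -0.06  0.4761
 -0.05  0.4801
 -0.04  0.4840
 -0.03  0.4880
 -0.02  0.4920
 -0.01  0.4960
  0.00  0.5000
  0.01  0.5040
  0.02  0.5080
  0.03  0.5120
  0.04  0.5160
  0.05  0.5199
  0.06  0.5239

T = 0.08333;  σ√T = 0.1501
d₁ = [ln(414/418) + (0.018 + ½·0.52²)·0.08333] / (σ√T) = (-0.0096 + 0.0128) / 0.1501 = 0.0210 ⇒ 0.02
d₂ = 0.0210 − 0.1501 = -0.1291 ⇒ -0.13
e^(−rT) = e^(−0.018·0.08333) = 0.9985
C = 414·N(0.02) − 418·0.9985·N(-0.13) = 414·0.5080 − 418·0.9985·0.4483 = 210.3120 − 187.1083 = 23.2037

$23.20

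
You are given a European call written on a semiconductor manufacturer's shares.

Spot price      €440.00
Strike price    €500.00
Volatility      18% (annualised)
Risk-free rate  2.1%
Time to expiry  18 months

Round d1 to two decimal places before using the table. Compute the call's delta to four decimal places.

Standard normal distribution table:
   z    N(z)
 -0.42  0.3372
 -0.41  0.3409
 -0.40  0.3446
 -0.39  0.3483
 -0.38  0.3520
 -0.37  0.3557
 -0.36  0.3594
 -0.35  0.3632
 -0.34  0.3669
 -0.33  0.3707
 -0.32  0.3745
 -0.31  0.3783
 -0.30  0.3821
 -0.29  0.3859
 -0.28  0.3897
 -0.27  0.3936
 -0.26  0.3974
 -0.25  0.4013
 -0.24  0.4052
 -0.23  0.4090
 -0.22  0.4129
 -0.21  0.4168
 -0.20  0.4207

0.3707

σ√T = 0.18·√1.5 = 0.2205
d₁ = [ln(440/500) + (0.021 + 0.18²/2)·1.5] / 0.2205 = [-0.1278 + 0.0558] / 0.2205 = -0.3268 ≈ -0.33
N(d₁) = N(-0.33) = 0.3707
Δ_call = N(d₁) = 0.3707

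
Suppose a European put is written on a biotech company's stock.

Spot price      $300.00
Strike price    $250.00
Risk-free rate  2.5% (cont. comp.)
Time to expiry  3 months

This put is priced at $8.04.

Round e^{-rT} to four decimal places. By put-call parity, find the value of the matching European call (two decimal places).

e^(−rT) = e^(−0.025·0.25) = 0.9938
Put-call parity: C − P = S − K·e^(−rT) = 300 − 250·0.9938 = 300 − 248.4500 = 51.5500
C = P + (C − P) = 8.04 + (51.5500) = 59.5900

$59.59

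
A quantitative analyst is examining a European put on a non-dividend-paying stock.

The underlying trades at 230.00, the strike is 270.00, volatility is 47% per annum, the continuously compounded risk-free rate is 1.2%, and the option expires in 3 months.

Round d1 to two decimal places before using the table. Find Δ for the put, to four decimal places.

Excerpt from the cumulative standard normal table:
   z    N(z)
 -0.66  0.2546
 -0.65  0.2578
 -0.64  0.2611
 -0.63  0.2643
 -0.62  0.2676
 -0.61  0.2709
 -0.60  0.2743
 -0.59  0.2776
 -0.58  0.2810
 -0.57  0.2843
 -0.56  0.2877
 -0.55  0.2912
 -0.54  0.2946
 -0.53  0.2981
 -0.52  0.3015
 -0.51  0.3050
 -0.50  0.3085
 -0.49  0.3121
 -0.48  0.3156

-0.7088

σ√T = 0.47 × 0.5000 = 0.2350
ln(S/K) + (r + σ²/2)T = ln(230/270) + (0.012 + 0.47²/2)·0.25 = -0.1603 + 0.0306 = -0.1297
d₁ = -0.1297 / 0.2350 = -0.5520 ⇒ -0.55
N(d₁) = N(-0.55) = 0.2912
Δ_put = N(d₁) − 1 = 0.2912 − 1 = -0.7088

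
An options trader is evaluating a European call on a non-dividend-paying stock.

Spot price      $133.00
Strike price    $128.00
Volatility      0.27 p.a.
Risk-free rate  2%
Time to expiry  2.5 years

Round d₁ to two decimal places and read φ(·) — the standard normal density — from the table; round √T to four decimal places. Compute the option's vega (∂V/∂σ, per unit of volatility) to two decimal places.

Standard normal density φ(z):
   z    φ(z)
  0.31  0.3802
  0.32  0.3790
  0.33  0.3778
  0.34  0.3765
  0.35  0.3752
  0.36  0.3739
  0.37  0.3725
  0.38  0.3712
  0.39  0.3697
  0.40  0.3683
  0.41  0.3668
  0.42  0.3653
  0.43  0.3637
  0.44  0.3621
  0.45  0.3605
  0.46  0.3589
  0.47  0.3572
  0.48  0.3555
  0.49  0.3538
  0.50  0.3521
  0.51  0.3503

76.82

σ√T = 0.27 × 1.5811 = 0.4269
ln(S/K) + (r + σ²/2)T = ln(133/128) + (0.02 + 0.27²/2)·2.5 = 0.0383 + 0.1411 = 0.1794
d₁ = 0.1794 / 0.4269 = 0.4203 → 0.42
√T = √2.5 = 1.5811
φ(d₁) = φ(0.42) = 0.3653
vega = S·φ(d₁)·√T = 133·0.3653·1.5811 = 76.8176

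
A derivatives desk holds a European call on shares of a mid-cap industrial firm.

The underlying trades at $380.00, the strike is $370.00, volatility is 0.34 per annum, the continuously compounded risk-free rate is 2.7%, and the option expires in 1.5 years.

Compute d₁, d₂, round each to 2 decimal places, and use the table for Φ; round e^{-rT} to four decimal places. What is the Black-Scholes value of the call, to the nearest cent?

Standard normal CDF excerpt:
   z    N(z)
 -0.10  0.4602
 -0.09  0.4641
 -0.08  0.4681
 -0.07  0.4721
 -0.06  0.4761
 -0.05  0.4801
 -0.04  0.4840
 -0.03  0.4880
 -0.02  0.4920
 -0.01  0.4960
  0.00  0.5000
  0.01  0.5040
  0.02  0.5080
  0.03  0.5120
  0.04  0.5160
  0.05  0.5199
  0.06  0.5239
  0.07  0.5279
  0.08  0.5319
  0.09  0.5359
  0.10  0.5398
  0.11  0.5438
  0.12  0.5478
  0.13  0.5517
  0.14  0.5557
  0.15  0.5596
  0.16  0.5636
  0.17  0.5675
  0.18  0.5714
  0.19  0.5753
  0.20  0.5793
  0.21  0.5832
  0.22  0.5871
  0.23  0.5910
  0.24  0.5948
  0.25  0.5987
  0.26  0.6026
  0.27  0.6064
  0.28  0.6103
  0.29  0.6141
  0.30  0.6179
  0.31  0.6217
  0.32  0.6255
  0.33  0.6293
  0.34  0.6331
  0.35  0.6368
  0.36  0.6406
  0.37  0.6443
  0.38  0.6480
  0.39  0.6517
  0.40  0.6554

T = 1.5;  σ√T = 0.4164
d₁ = [ln(380/370) + (0.027 + ½·0.34²)·1.5] / (σ√T) = (0.0267 + 0.1272) / 0.4164 = 0.3695 which rounds to 0.37
d₂ = 0.3695 − 0.4164 = -0.0469 which rounds to -0.05
exp(−rT) = exp(−0.027·1.5) = 0.9603
C = 380·N(0.37) − 370·0.9603·N(-0.05) = 380·0.6443 − 370·0.9603·0.4801 = 244.8340 − 170.5848 = 74.2492

$74.25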